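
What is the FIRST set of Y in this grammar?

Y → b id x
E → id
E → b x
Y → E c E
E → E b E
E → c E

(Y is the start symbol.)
{ 'b', 'c', 'id' }

FIRST sets of the other non-terminals involved (by the same procedure, iterated to a fixed point):
  FIRST(E) = { 'b', 'c', 'id' }

From Y → b id x:
  - b is a terminal: add 'b' and stop
From Y → E c E:
  - E is a non-terminal: add FIRST(E) \ {ε} = { 'b', 'c', 'id' }
    E is not nullable, so stop

Collecting: FIRST(Y) = { 'b', 'c', 'id' }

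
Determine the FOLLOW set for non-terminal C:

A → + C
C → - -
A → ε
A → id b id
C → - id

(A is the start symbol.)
{ $ }

To compute FOLLOW(C), find every occurrence of C on a right-hand side N → α C β: add FIRST(β) \ {ε}, and if β is empty or nullable also add FOLLOW(N). Iterate to a fixed point.

In A → + C: C is at the end, add FOLLOW(A)

The FOLLOW sets referred to above (computed the same way, to a fixed point):
  FOLLOW(A) = { $ }

Taking the union: FOLLOW(C) = { $ }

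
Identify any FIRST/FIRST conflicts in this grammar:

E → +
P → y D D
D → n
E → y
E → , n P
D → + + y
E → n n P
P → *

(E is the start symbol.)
Productions for E:
  E → +: FIRST = { '+' }
  E → y: FIRST = { 'y' }
  E → , n P: FIRST = { ',' }
  E → n n P: FIRST = { 'n' }
Productions for P:
  P → y D D: FIRST = { 'y' }
  P → *: FIRST = { '*' }
Productions for D:
  D → n: FIRST = { 'n' }
  D → + + y: FIRST = { '+' }

All alternatives of each non-terminal have pairwise disjoint FIRST sets.

Answer: No FIRST/FIRST conflicts.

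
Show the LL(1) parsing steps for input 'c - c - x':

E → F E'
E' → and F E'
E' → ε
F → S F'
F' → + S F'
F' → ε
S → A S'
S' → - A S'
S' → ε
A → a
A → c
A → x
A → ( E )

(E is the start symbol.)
LL(1) parsing maintains a stack (initially the start symbol over $) and the input. At each step: if the stack top is a terminal, match it against the current input token; if it is a non-terminal N, replace it with the RHS of M[N, lookahead] (the unique production whose predict set contains the lookahead).

Stack is shown with the top on the left.

Stack           Input        Action
-----------------------------------
E $             c - c - x $  output E → F E'
F E' $          c - c - x $  output F → S F'
S F' E' $       c - c - x $  output S → A S'
A S' F' E' $    c - c - x $  output A → c
c S' F' E' $    c - c - x $  match 'c'
S' F' E' $      - c - x $    output S' → - A S'
- A S' F' E' $  - c - x $    match '-'
A S' F' E' $    c - x $      output A → c
c S' F' E' $    c - x $      match 'c'
S' F' E' $      - x $        output S' → - A S'
- A S' F' E' $  - x $        match '-'
A S' F' E' $    x $          output A → x
x S' F' E' $    x $          match 'x'
S' F' E' $      $            output S' → ε
F' E' $         $            output F' → ε
E' $            $            output E' → ε
$               $            accept

The string is accepted.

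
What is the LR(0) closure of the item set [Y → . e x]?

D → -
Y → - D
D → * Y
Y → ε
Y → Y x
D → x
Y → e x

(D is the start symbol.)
Start with: [Y → . e x]
The dot precedes the terminal e, so nothing is added.

CLOSURE = { [Y → . e x] }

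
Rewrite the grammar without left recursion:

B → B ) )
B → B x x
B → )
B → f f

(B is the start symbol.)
B → ) B'
B → f f B'
B' → ) ) B'
B' → x x B'
B' → ε

B is directly left-recursive. The standard transformation for
  A → A α₁ | ... | A α_m | β₁ | ... | β_n
is
  A  → β₁ A' | ... | β_n A'
  A' → α₁ A' | ... | α_m A' | ε

B → ) becomes B → ) B'
B → f f becomes B → f f B'
B → B ) ) becomes B' → ) ) B'
B → B x x becomes B' → x x B'
Add B' → ε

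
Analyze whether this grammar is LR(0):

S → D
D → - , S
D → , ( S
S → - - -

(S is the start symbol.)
Yes, the grammar is LR(0)

A grammar is LR(0) if no state in the canonical LR(0) collection has:
  - both a shift item (dot before a terminal) and a complete item (shift-reduce conflict), or
  - two or more complete items (reduce-reduce conflict; the accept item [S' → S .] counts as a complete item here).

Augment with S' → S and build the canonical LR(0) collection (I0 = CLOSURE({[S' → . S]}), then GOTO on every symbol after a dot until no new states appear). It has 11 states:
  I0: { [D → . , ( S], [D → . - , S], [S → . - - -], [S → . D], [S' → . S] }  — shift
  I1: { [D → , . ( S] }  — shift
  I2: { [D → - . , S], [S → - . - -] }  — shift
  I3: { [S → D .] }  — reduce
  I4: { [S' → S .] }  — accept
  I5: { [D → - , . S], [D → . , ( S], [D → . - , S], [S → . - - -], [S → . D] }  — shift
  I6: { [S → - - . -] }  — shift
  I7: { [S → - - - .] }  — reduce
  I8: { [D → - , S .] }  — reduce
  I9: { [D → , ( . S], [D → . , ( S], [D → . - , S], [S → . - - -], [S → . D] }  — shift
  I10: { [D → , ( S .] }  — reduce

Every state is either a pure shift/goto state or contains exactly one complete item and nothing to shift — no conflicts. The grammar is LR(0).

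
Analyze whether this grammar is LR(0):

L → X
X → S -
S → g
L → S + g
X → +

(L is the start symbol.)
Augment with L' → L and build the canonical LR(0) collection (I0 = CLOSURE({[L' → . L]}), then GOTO on every symbol after a dot until no new states appear). It has 9 states:
  I0: { [L → . S + g], [L → . X], [L' → . L], [S → . g], [X → . +], [X → . S -] }  — shift
  I1: { [X → + .] }  — reduce
  I2: { [L' → L .] }  — accept
  I3: { [L → S . + g], [X → S . -] }  — shift
  I4: { [L → X .] }  — reduce
  I5: { [S → g .] }  — reduce
  I6: { [L → S + . g] }  — shift
  I7: { [X → S - .] }  — reduce
  I8: { [L → S + g .] }  — reduce

Every state is either a pure shift/goto state or contains exactly one complete item and nothing to shift — no conflicts. The grammar is LR(0).

Answer: Yes, the grammar is LR(0)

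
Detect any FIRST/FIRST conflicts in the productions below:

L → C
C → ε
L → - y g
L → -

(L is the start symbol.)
A FIRST/FIRST conflict occurs when two productions N → α and N → β for the same non-terminal have FIRST(α) ∩ FIRST(β) ≠ ∅ (with ε ∈ FIRST of a nullable right-hand side, so two nullable alternatives also conflict).

FIRST sets of the non-terminals at (or reachable through a nullable prefix from) the front of some alternative:
  FIRST(C) = { ε }

Productions for L:
  L → C: FIRST = { ε }
  L → - y g: FIRST = { '-' }
  L → -: FIRST = { '-' }
C has only one production, so no FIRST/FIRST conflict is possible there.

Conflict for L: L → - y g and L → -
  Overlap: { '-' }

Answer: Yes. L → '-' y g / L → '-' on { '-' }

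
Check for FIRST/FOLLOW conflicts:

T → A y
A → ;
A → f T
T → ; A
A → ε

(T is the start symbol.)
No FIRST/FOLLOW conflicts.

Nullable non-terminals: A.

A: nullable alternative(s) A → ε; FOLLOW(A) = { $, 'y' }
  A → ;: FIRST \ {ε} = { ';' } — disjoint from FOLLOW(A)
  A → f T: FIRST \ {ε} = { 'f' } — disjoint from FOLLOW(A)
  A → ε: FIRST \ {ε} = { } — this is the only nullable alternative, skip

T has no nullable alternative, so no FIRST/FOLLOW check is needed there.

No FIRST/FOLLOW conflicts found.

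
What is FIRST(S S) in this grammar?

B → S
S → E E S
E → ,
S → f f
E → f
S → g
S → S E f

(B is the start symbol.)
FIRST sets of the non-terminals involved (from the grammar, by fixed-point iteration):
  FIRST(S) = { ',', 'f', 'g' }

To compute FIRST(S S), process the symbols left to right:
Symbol S is a non-terminal. Add FIRST(S) \ {ε} = { ',', 'f', 'g' }
S is not nullable (ε ∉ FIRST(S)), so stop here.
FIRST(S S) = { ',', 'f', 'g' }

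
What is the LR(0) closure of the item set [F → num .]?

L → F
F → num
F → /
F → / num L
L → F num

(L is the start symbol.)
To compute CLOSURE, for each item [A → α.Bβ] where B is a non-terminal, add [B → .γ] for all productions B → γ; repeat for the newly added items until nothing changes.

Start with: [F → num .]
The dot is at the end, so nothing is added.

CLOSURE = { [F → num .] }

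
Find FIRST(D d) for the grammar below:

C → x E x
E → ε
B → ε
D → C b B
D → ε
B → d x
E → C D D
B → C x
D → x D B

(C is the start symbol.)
FIRST sets of the non-terminals involved (from the grammar, by fixed-point iteration):
  FIRST(D) = { 'x', ε }

To compute FIRST(D d), process the symbols left to right:
Symbol D is a non-terminal. Add FIRST(D) \ {ε} = { 'x' }
D is nullable (ε ∈ FIRST(D)), continue to the next symbol.
Symbol d is a terminal. Add 'd' and stop.
FIRST(D d) = { 'd', 'x' }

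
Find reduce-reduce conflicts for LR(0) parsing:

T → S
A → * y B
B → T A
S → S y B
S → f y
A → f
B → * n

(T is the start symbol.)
No reduce-reduce conflicts

A reduce-reduce conflict occurs when an LR(0) state has two complete items [A → α .] and [B → β .] — both call for a reduction, and with no lookahead the parser cannot choose between them.

Augment with T' → T and build the canonical LR(0) collection (I0 = CLOSURE({[T' → . T]}), then GOTO on every symbol after a dot until no new states appear). It has 15 states:
  I0: { [S → . S y B], [S → . f y], [T → . S], [T' → . T] }  — shift
  I1: { [S → S . y B], [T → S .] }  — shift, reduce
  I2: { [T' → T .] }  — accept
  I3: { [S → f . y] }  — shift
  I4: { [S → f y .] }  — reduce
  I5: { [B → . * n], [B → . T A], [S → . S y B], [S → . f y], [S → S y . B], [T → . S] }  — shift
  I6: { [B → * . n] }  — shift
  I7: { [S → S y B .] }  — reduce
  I8: { [A → . * y B], [A → . f], [B → T . A] }  — shift
  I9: { [A → * . y B] }  — shift
  I10: { [B → T A .] }  — reduce
  I11: { [A → f .] }  — reduce
  I12: { [A → * y . B], [B → . * n], [B → . T A], [S → . S y B], [S → . f y], [T → . S] }  — shift
  I13: { [A → * y B .] }  — reduce
  I14: { [B → * n .] }  — reduce

No state contains more than one complete item.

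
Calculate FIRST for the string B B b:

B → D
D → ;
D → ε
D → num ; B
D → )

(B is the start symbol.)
FIRST sets of the non-terminals involved (from the grammar, by fixed-point iteration):
  FIRST(B) = { ')', ';', 'num', ε }

To compute FIRST(B B b), process the symbols left to right:
Symbol B is a non-terminal. Add FIRST(B) \ {ε} = { ')', ';', 'num' }
B is nullable (ε ∈ FIRST(B)), continue to the next symbol.
Symbol B is a non-terminal. Add FIRST(B) \ {ε} = { ')', ';', 'num' }
B is nullable (ε ∈ FIRST(B)), continue to the next symbol.
Symbol b is a terminal. Add 'b' and stop.
FIRST(B B b) = { ')', ';', 'b', 'num' }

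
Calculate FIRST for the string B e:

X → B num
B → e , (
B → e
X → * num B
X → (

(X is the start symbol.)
FIRST sets of the non-terminals involved (from the grammar, by fixed-point iteration):
  FIRST(B) = { 'e' }

To compute FIRST(B e), process the symbols left to right:
Symbol B is a non-terminal. Add FIRST(B) \ {ε} = { 'e' }
B is not nullable (ε ∉ FIRST(B)), so stop here.
FIRST(B e) = { 'e' }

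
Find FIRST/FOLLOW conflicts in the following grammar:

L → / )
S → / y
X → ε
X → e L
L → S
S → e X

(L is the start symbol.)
No FIRST/FOLLOW conflicts.

A FIRST/FOLLOW conflict occurs when a non-terminal N has a nullable alternative N → β (β ⇒* ε) and another alternative N → α with FIRST(α) ∩ FOLLOW(N) ≠ ∅: on such a lookahead the parser cannot decide between expanding α and letting N vanish via β.

Nullable non-terminals: X.

X: nullable alternative(s) X → ε; FOLLOW(X) = { $ }
  X → ε: FIRST \ {ε} = { } — this is the only nullable alternative, skip
  X → e L: FIRST \ {ε} = { 'e' } — disjoint from FOLLOW(X)

L, S have no nullable alternative, so no FIRST/FOLLOW check is needed there.

No FIRST/FOLLOW conflicts found.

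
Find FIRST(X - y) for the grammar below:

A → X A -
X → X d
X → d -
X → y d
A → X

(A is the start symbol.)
FIRST sets of the non-terminals involved (from the grammar, by fixed-point iteration):
  FIRST(X) = { 'd', 'y' }

To compute FIRST(X - y), process the symbols left to right:
Symbol X is a non-terminal. Add FIRST(X) \ {ε} = { 'd', 'y' }
X is not nullable (ε ∉ FIRST(X)), so stop here.
FIRST(X - y) = { 'd', 'y' }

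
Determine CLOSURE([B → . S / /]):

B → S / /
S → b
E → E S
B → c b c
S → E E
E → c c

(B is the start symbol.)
To compute CLOSURE, for each item [A → α.Bβ] where B is a non-terminal, add [B → .γ] for all productions B → γ; repeat for the newly added items until nothing changes.

Start with: [B → . S / /]
  [B → . S / /] has the dot before S: add [S → . b], [S → . E E]
  [S → . E E] has the dot before E: add [E → . E S], [E → . c c]
No further items can be added.

CLOSURE = { [B → . S / /], [E → . E S], [E → . c c], [S → . E E], [S → . b] }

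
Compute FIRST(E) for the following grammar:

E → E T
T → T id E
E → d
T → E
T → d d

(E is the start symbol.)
To compute FIRST(E), examine every production with E on the left-hand side, reading each right-hand side left to right until a non-nullable symbol is reached.

From E → E T:
  - E is the symbol being defined: contributes nothing new
    E is not nullable, so stop
From E → d:
  - d is a terminal: add 'd' and stop

Collecting: FIRST(E) = { 'd' }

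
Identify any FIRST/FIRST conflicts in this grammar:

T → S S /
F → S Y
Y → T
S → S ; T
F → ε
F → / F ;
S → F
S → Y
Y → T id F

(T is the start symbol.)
Yes. F → S Y / F → '/' F ';' on { '/' }; Y → T / Y → T id F on { '/', ';' }; S → S ';' T / S → F on { '/', ';' }; S → S ';' T / S → Y on { '/', ';' }; S → F / S → Y on { '/', ';' }

FIRST sets of the non-terminals at (or reachable through a nullable prefix from) the front of some alternative:
  FIRST(S) = { '/', ';', ε }
  FIRST(Y) = { '/', ';' }
  FIRST(T) = { '/', ';' }
  FIRST(F) = { '/', ';', ε }

Productions for F:
  F → S Y: FIRST = { '/', ';' }
  F → ε: FIRST = { ε }
  F → / F ;: FIRST = { '/' }
Productions for Y:
  Y → T: FIRST = { '/', ';' }
  Y → T id F: FIRST = { '/', ';' }
Productions for S:
  S → S ; T: FIRST = { '/', ';' }
  S → F: FIRST = { '/', ';', ε }
  S → Y: FIRST = { '/', ';' }
T has only one production, so no FIRST/FIRST conflict is possible there.

Conflict for F: F → S Y and F → / F ;
  Overlap: { '/' }
Conflict for Y: Y → T and Y → T id F
  Overlap: { '/', ';' }
Conflict for S: S → S ; T and S → F
  Overlap: { '/', ';' }
Conflict for S: S → S ; T and S → Y
  Overlap: { '/', ';' }
Conflict for S: S → F and S → Y
  Overlap: { '/', ';' }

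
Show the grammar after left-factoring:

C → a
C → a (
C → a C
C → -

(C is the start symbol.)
Left-factoring transforms A → αβ₁ | αβ₂ into A → αA' and A' → β₁ | β₂
(α is the longest common prefix among the alternatives). Repeat until
no nonterminal has two alternatives with a common prefix.

Round 1: C has alternatives sharing prefix 'a'. Introduce C': C → a C'
  Add: C' → ε
  Add: C' → (
  Add: C' → C

No remaining common prefixes — done.

Resulting grammar:
C → a C'
C' → ε
C' → (
C' → C
C → -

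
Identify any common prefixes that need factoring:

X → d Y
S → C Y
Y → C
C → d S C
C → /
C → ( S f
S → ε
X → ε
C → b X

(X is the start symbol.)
Left-factoring is needed when two productions for the same non-terminal
share a common prefix on the right-hand side.

Productions for X:
  X → d Y
  X → ε
Productions for S:
  S → C Y
  S → ε
Productions for C:
  C → d S C
  C → /
  C → ( S f
  C → b X

No common prefixes found.

Answer: No, left-factoring is not needed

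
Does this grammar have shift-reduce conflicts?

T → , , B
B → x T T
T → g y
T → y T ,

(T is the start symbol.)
Augment with T' → T and build the canonical LR(0) collection (I0 = CLOSURE({[T' → . T]}), then GOTO on every symbol after a dot until no new states appear). It has 13 states:
  I0: { [T → . , , B], [T → . g y], [T → . y T ,], [T' → . T] }  — shift
  I1: { [T → , . , B] }  — shift
  I2: { [T' → T .] }  — accept
  I3: { [T → g . y] }  — shift
  I4: { [T → . , , B], [T → . g y], [T → . y T ,], [T → y . T ,] }  — shift
  I5: { [T → y T . ,] }  — shift
  I6: { [T → y T , .] }  — reduce
  I7: { [T → g y .] }  — reduce
  I8: { [B → . x T T], [T → , , . B] }  — shift
  I9: { [T → , , B .] }  — reduce
  I10: { [B → x . T T], [T → . , , B], [T → . g y], [T → . y T ,] }  — shift
  I11: { [B → x T . T], [T → . , , B], [T → . g y], [T → . y T ,] }  — shift
  I12: { [B → x T T .] }  — reduce

No state contains both a complete item and a shift item.

Answer: No shift-reduce conflicts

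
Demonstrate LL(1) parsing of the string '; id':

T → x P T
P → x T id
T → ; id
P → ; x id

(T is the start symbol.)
Stack is shown with the top on the left.

Stack   Input   Action
----------------------
T $     ; id $  output T → ; id
; id $  ; id $  match ';'
id $    id $    match 'id'
$       $       accept

The string is accepted.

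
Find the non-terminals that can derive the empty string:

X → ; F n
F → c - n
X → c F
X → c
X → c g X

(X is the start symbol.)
None

A non-terminal is nullable if it can derive ε (the empty string): either it has an ε-production, or it has a production whose right-hand side consists entirely of nullable non-terminals.

There are no ε-productions, so no non-terminal can derive ε.
No non-terminals are nullable.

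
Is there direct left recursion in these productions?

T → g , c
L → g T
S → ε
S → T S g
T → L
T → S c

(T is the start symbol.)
T → g , c: starts with g
L → g T: starts with g
S → ε: starts with ε
S → T S g: starts with T
T → L: starts with L
T → S c: starts with S

No direct left recursion found.

Answer: No direct left recursion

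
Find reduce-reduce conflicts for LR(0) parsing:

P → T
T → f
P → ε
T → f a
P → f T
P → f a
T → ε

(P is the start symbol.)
Yes — I0: [P → .] vs [T → .]; I3: [T → .] vs [T → f .]; I5: [P → f a .] vs [T → f a .]

A reduce-reduce conflict occurs when an LR(0) state has two complete items [A → α .] and [B → β .] — both call for a reduction, and with no lookahead the parser cannot choose between them.

Augment with P' → P and build the canonical LR(0) collection (I0 = CLOSURE({[P' → . P]}), then GOTO on every symbol after a dot until no new states appear). It has 8 states:
  I0: { [P → . T], [P → . f T], [P → . f a], [P → .], [P' → . P], [T → . f a], [T → . f], [T → .] }  — shift, 2 reduces
  I1: { [P' → P .] }  — accept
  I2: { [P → T .] }  — reduce
  I3: { [P → f . T], [P → f . a], [T → . f a], [T → . f], [T → .], [T → f . a], [T → f .] }  — shift, 2 reduces
  I4: { [P → f T .] }  — reduce
  I5: { [P → f a .], [T → f a .] }  — 2 reduces
  I6: { [T → f . a], [T → f .] }  — shift, reduce
  I7: { [T → f a .] }  — reduce

I0 contains complete items [P → .], [T → .] — reduce-reduce conflict.
I3 contains complete items [T → .], [T → f .] — reduce-reduce conflict.
I5 contains complete items [P → f a .], [T → f a .] — reduce-reduce conflict.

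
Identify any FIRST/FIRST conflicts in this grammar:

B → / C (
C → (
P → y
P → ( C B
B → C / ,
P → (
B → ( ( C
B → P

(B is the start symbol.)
Yes. B → C '/' ',' / B → '(' '(' C on { '(' }; B → C '/' ',' / B → P on { '(' }; B → '(' '(' C / B → P on { '(' }; P → '(' C B / P → '(' on { '(' }

FIRST sets of the non-terminals at (or reachable through a nullable prefix from) the front of some alternative:
  FIRST(C) = { '(' }
  FIRST(P) = { '(', 'y' }

Productions for B:
  B → / C (: FIRST = { '/' }
  B → C / ,: FIRST = { '(' }
  B → ( ( C: FIRST = { '(' }
  B → P: FIRST = { '(', 'y' }
Productions for P:
  P → y: FIRST = { 'y' }
  P → ( C B: FIRST = { '(' }
  P → (: FIRST = { '(' }
C has only one production, so no FIRST/FIRST conflict is possible there.

Conflict for B: B → C / , and B → ( ( C
  Overlap: { '(' }
Conflict for B: B → C / , and B → P
  Overlap: { '(' }
Conflict for B: B → ( ( C and B → P
  Overlap: { '(' }
Conflict for P: P → ( C B and P → (
  Overlap: { '(' }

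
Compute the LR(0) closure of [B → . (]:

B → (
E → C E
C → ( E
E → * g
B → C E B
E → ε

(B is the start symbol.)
{ [B → . (] }

Start with: [B → . (]
The dot precedes the terminal '(', so nothing is added.

CLOSURE = { [B → . (] }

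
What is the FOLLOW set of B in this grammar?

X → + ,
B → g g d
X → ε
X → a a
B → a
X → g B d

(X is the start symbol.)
{ 'd' }

To compute FOLLOW(B), find every occurrence of B on a right-hand side N → α B β: add FIRST(β) \ {ε}, and if β is empty or nullable also add FOLLOW(N). Iterate to a fixed point.

In X → g B d: B is followed by d, add FIRST(d) \ {ε} = { 'd' }

Taking the union: FOLLOW(B) = { 'd' }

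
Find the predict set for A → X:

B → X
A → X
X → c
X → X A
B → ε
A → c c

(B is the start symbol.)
{ 'c' }

PREDICT(A → X) = (FIRST(RHS) \ {ε}) ∪ (FOLLOW(A) if ε ∈ FIRST(RHS), i.e. RHS ⇒* ε)
FIRST(X) = { 'c' }
FIRST(X) = { 'c' }
ε ∉ FIRST(X), so FOLLOW(A) is not added.
PREDICT(A → X) = { 'c' }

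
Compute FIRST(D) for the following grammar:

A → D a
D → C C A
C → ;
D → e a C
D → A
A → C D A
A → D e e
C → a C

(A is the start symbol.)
{ ';', 'a', 'e' }

To compute FIRST(D), examine every production with D on the left-hand side, reading each right-hand side left to right until a non-nullable symbol is reached.

FIRST sets of the other non-terminals involved (by the same procedure, iterated to a fixed point):
  FIRST(C) = { ';', 'a' }
  FIRST(A) = { ';', 'a', 'e' }

From D → C C A:
  - C is a non-terminal: add FIRST(C) \ {ε} = { ';', 'a' }
    C is not nullable, so stop
From D → e a C:
  - e is a terminal: add 'e' and stop
From D → A:
  - A is a non-terminal: add FIRST(A) \ {ε} = { ';', 'a', 'e' }
    A is not nullable, so stop

Collecting: FIRST(D) = { ';', 'a', 'e' }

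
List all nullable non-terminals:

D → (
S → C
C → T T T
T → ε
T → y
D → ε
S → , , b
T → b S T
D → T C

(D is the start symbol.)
ε-productions: T → ε, D → ε
So T, D are immediately nullable.
C → T T T: every symbol on the right is nullable, so C is nullable too.
S → C: every symbol on the right is nullable, so S is nullable too.
Every non-terminal is now nullable.
Nullable = { 'C', 'D', 'S', 'T' }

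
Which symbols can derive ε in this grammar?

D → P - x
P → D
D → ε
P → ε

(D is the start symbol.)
{ 'D', 'P' }

ε-productions: D → ε, P → ε
So D, P are immediately nullable.
Every non-terminal is now nullable.
Nullable = { 'D', 'P' }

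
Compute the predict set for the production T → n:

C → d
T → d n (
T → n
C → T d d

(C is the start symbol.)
PREDICT(T → n) = (FIRST(RHS) \ {ε}) ∪ (FOLLOW(T) if ε ∈ FIRST(RHS), i.e. RHS ⇒* ε)
FIRST(n) = { 'n' }
ε ∉ FIRST(n), so FOLLOW(T) is not added.
PREDICT(T → n) = { 'n' }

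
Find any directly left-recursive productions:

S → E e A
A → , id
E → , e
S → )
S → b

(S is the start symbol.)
S → E e A: starts with E
A → , id: starts with ','
E → , e: starts with ','
S → ): starts with ')'
S → b: starts with b

No direct left recursion found.

Answer: No direct left recursion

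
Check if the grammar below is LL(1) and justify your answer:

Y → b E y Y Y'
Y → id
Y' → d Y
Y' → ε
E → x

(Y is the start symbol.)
No. Predict set conflict for Y': { 'd' }

A grammar is LL(1) if for each non-terminal N with multiple productions, the predict sets of those productions are pairwise disjoint, where PREDICT(N → α) = (FIRST(α) \ {ε}) ∪ (FOLLOW(N) if α ⇒* ε).

Relevant sets:
  FOLLOW(Y') = { $, 'd' }

For Y:
  PREDICT(Y → b E y Y Y') = { 'b' }
  PREDICT(Y → id) = { 'id' }
For Y':
  PREDICT(Y' → d Y) = { 'd' }
  PREDICT(Y' → ε) = { $, 'd' }
E has a single production, so nothing to check there.

Conflict found: Predict set conflict for Y': { 'd' }
The grammar is NOT LL(1).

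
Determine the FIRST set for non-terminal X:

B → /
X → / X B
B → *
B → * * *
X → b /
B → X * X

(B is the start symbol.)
To compute FIRST(X), examine every production with X on the left-hand side, reading each right-hand side left to right until a non-nullable symbol is reached.

From X → / X B:
  - '/' is a terminal: add '/' and stop
From X → b /:
  - b is a terminal: add 'b' and stop

Collecting: FIRST(X) = { '/', 'b' }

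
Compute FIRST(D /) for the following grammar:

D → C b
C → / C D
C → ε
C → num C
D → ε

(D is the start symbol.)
FIRST sets of the non-terminals involved (from the grammar, by fixed-point iteration):
  FIRST(D) = { '/', 'b', 'num', ε }

To compute FIRST(D /), process the symbols left to right:
Symbol D is a non-terminal. Add FIRST(D) \ {ε} = { '/', 'b', 'num' }
D is nullable (ε ∈ FIRST(D)), continue to the next symbol.
Symbol / is a terminal. Add '/' and stop.
FIRST(D /) = { '/', 'b', 'num' }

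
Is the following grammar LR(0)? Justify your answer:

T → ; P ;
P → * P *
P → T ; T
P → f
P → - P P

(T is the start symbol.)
Yes, the grammar is LR(0)

Augment with T' → T and build the canonical LR(0) collection (I0 = CLOSURE({[T' → . T]}), then GOTO on every symbol after a dot until no new states appear). It has 15 states:
  I0: { [T → . ; P ;], [T' → . T] }  — shift
  I1: { [P → . * P *], [P → . - P P], [P → . T ; T], [P → . f], [T → . ; P ;], [T → ; . P ;] }  — shift
  I2: { [T' → T .] }  — accept
  I3: { [P → * . P *], [P → . * P *], [P → . - P P], [P → . T ; T], [P → . f], [T → . ; P ;] }  — shift
  I4: { [P → - . P P], [P → . * P *], [P → . - P P], [P → . T ; T], [P → . f], [T → . ; P ;] }  — shift
  I5: { [T → ; P . ;] }  — shift
  I6: { [P → T . ; T] }  — shift
  I7: { [P → f .] }  — reduce
  I8: { [P → T ; . T], [T → . ; P ;] }  — shift
  I9: { [P → T ; T .] }  — reduce
  I10: { [T → ; P ; .] }  — reduce
  I11: { [P → - P . P], [P → . * P *], [P → . - P P], [P → . T ; T], [P → . f], [T → . ; P ;] }  — shift
  I12: { [P → - P P .] }  — reduce
  I13: { [P → * P . *] }  — shift
  I14: { [P → * P * .] }  — reduce

Every state is either a pure shift/goto state or contains exactly one complete item and nothing to shift — no conflicts. The grammar is LR(0).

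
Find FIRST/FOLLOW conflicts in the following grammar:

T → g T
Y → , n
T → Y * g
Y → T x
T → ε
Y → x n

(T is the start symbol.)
Yes. T → Y '*' g with FOLLOW(T) on { 'x' }

Nullable non-terminals: T.
FIRST sets used below: FIRST(Y) = { ',', 'g', 'x' }

T: nullable alternative(s) T → ε; FOLLOW(T) = { $, 'x' }
  T → g T: FIRST \ {ε} = { 'g' } — disjoint from FOLLOW(T)
  T → Y * g: FIRST \ {ε} = { ',', 'g', 'x' } — overlaps FOLLOW(T) on { 'x' }: CONFLICT
  T → ε: FIRST \ {ε} = { } — this is the only nullable alternative, skip

Y has no nullable alternative, so no FIRST/FOLLOW check is needed there.

So the grammar has 1 FIRST/FOLLOW conflict (marked CONFLICT above).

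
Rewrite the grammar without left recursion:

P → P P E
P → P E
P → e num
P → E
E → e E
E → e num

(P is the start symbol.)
P is directly left-recursive. The standard transformation for
  A → A α₁ | ... | A α_m | β₁ | ... | β_n
is
  A  → β₁ A' | ... | β_n A'
  A' → α₁ A' | ... | α_m A' | ε

P → e num becomes P → e num P'
P → E becomes P → E P'
P → P P E becomes P' → P E P'
P → P E becomes P' → E P'
Add P' → ε

Productions for other non-terminals are unchanged:
  E → e E
  E → e num

Resulting grammar:
P → e num P'
P → E P'
P' → P E P'
P' → E P'
P' → ε
E → e E
E → e num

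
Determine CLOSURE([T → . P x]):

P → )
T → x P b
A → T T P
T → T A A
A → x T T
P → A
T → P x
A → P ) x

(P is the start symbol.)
To compute CLOSURE, for each item [A → α.Bβ] where B is a non-terminal, add [B → .γ] for all productions B → γ; repeat for the newly added items until nothing changes.

Start with: [T → . P x]
  [T → . P x] has the dot before P: add [P → . )], [P → . A]
  [P → . A] has the dot before A: add [A → . T T P], [A → . x T T], [A → . P ) x]
  [A → . T T P] has the dot before T: add [T → . x P b], [T → . T A A]
No further items can be added.

CLOSURE = { [A → . P ) x], [A → . T T P], [A → . x T T], [P → . )], [P → . A], [T → . P x], [T → . T A A], [T → . x P b] }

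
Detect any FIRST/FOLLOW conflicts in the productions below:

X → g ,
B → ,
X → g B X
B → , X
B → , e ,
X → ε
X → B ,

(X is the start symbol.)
Nullable non-terminals: X.
FIRST sets used below: FIRST(B) = { ',' }

X: nullable alternative(s) X → ε; FOLLOW(X) = { $, ',', 'g' }
  X → g ,: FIRST \ {ε} = { 'g' } — overlaps FOLLOW(X) on { 'g' }: CONFLICT
  X → g B X: FIRST \ {ε} = { 'g' } — overlaps FOLLOW(X) on { 'g' }: CONFLICT
  X → ε: FIRST \ {ε} = { } — this is the only nullable alternative, skip
  X → B ,: FIRST \ {ε} = { ',' } — overlaps FOLLOW(X) on { ',' }: CONFLICT

B has no nullable alternative, so no FIRST/FOLLOW check is needed there.

So the grammar has 3 FIRST/FOLLOW conflicts (marked CONFLICT above).

Answer: Yes. X → g ',' with FOLLOW(X) on { 'g' }; X → g B X with FOLLOW(X) on { 'g' }; X → B ',' with FOLLOW(X) on { ',' }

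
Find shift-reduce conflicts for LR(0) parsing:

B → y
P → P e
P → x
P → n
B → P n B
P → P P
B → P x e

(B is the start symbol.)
Augment with B' → B and build the canonical LR(0) collection (I0 = CLOSURE({[B' → . B]}), then GOTO on every symbol after a dot until no new states appear). It has 12 states:
  I0: { [B → . P n B], [B → . P x e], [B → . y], [B' → . B], [P → . P P], [P → . P e], [P → . n], [P → . x] }  — shift
  I1: { [B' → B .] }  — accept
  I2: { [B → P . n B], [B → P . x e], [P → . P P], [P → . P e], [P → . n], [P → . x], [P → P . P], [P → P . e] }  — shift
  I3: { [P → n .] }  — reduce
  I4: { [P → x .] }  — reduce
  I5: { [B → y .] }  — reduce
  I6: { [P → . P P], [P → . P e], [P → . n], [P → . x], [P → P . P], [P → P . e], [P → P P .] }  — shift, reduce
  I7: { [P → P e .] }  — reduce
  I8: { [B → . P n B], [B → . P x e], [B → . y], [B → P n . B], [P → . P P], [P → . P e], [P → . n], [P → . x], [P → n .] }  — shift, reduce
  I9: { [B → P x . e], [P → x .] }  — shift, reduce
  I10: { [B → P x e .] }  — reduce
  I11: { [B → P n B .] }  — reduce

I6 contains reduce item [P → P P .] and shift items [P → P . e], [P → . n], [P → . x] — shift-reduce conflict.
I8 contains reduce item [P → n .] and shift items [B → . y], [P → . n], [P → . x] — shift-reduce conflict.
I9 contains reduce item [P → x .] and shift item [B → P x . e] — shift-reduce conflict.

Answer: Yes — I6: [P → P P .] vs [P → P . e]; I8: [P → n .] vs [B → . y]; I9: [P → x .] vs [B → P x . e]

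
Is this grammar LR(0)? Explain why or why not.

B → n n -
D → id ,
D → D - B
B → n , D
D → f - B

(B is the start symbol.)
A grammar is LR(0) if no state in the canonical LR(0) collection has:
  - both a shift item (dot before a terminal) and a complete item (shift-reduce conflict), or
  - two or more complete items (reduce-reduce conflict; the accept item [B' → B .] counts as a complete item here).

Augment with B' → B and build the canonical LR(0) collection (I0 = CLOSURE({[B' → . B]}), then GOTO on every symbol after a dot until no new states appear). It has 14 states:
  I0: { [B → . n , D], [B → . n n -], [B' → . B] }  — shift
  I1: { [B' → B .] }  — accept
  I2: { [B → n . , D], [B → n . n -] }  — shift
  I3: { [B → n , . D], [D → . D - B], [D → . f - B], [D → . id ,] }  — shift
  I4: { [B → n n . -] }  — shift
  I5: { [B → n n - .] }  — reduce
  I6: { [B → n , D .], [D → D . - B] }  — shift, reduce
  I7: { [D → f . - B] }  — shift
  I8: { [D → id . ,] }  — shift
  I9: { [D → id , .] }  — reduce
  I10: { [B → . n , D], [B → . n n -], [D → f - . B] }  — shift
  I11: { [D → f - B .] }  — reduce
  I12: { [B → . n , D], [B → . n n -], [D → D - . B] }  — shift
  I13: { [D → D - B .] }  — reduce

Conflict in state I6:
  Shift-reduce conflict between [B → n , D .] and [D → D . - B]
So the grammar is NOT LR(0).

Answer: No. Shift-reduce conflict between [B → n , D .] and [D → D . - B]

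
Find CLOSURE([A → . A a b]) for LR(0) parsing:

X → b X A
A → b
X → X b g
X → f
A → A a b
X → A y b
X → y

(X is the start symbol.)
To compute CLOSURE, for each item [A → α.Bβ] where B is a non-terminal, add [B → .γ] for all productions B → γ; repeat for the newly added items until nothing changes.

Start with: [A → . A a b]
  [A → . A a b] has the dot before A: add [A → . b]
No further items can be added.

CLOSURE = { [A → . A a b], [A → . b] }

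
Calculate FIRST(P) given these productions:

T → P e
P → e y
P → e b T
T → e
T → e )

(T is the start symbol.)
To compute FIRST(P), examine every production with P on the left-hand side, reading each right-hand side left to right until a non-nullable symbol is reached.

From P → e y:
  - e is a terminal: add 'e' and stop
From P → e b T:
  - e is a terminal: add 'e' and stop

Collecting: FIRST(P) = { 'e' }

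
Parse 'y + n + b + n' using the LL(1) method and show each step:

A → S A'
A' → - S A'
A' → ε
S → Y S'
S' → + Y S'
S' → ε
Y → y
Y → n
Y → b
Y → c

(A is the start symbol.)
LL(1) parsing maintains a stack (initially the start symbol over $) and the input. At each step: if the stack top is a terminal, match it against the current input token; if it is a non-terminal N, replace it with the RHS of M[N, lookahead] (the unique production whose predict set contains the lookahead).

Stack is shown with the top on the left.

Stack        Input            Action
------------------------------------
A $          y + n + b + n $  output A → S A'
S A' $       y + n + b + n $  output S → Y S'
Y S' A' $    y + n + b + n $  output Y → y
y S' A' $    y + n + b + n $  match 'y'
S' A' $      + n + b + n $    output S' → + Y S'
+ Y S' A' $  + n + b + n $    match '+'
Y S' A' $    n + b + n $      output Y → n
n S' A' $    n + b + n $      match 'n'
S' A' $      + b + n $        output S' → + Y S'
+ Y S' A' $  + b + n $        match '+'
Y S' A' $    b + n $          output Y → b
b S' A' $    b + n $          match 'b'
S' A' $      + n $            output S' → + Y S'
+ Y S' A' $  + n $            match '+'
Y S' A' $    n $              output Y → n
n S' A' $    n $              match 'n'
S' A' $      $                output S' → ε
A' $         $                output A' → ε
$            $                accept

The string is accepted.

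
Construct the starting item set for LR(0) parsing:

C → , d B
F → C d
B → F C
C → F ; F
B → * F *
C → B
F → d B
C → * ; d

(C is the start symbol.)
{ [B → . * F *], [B → . F C], [C → . * ; d], [C → . , d B], [C → . B], [C → . F ; F], [C' → . C], [F → . C d], [F → . d B] }

First, augment the grammar with C' → C
I₀ = CLOSURE({ [C' → . C] }):
  [C' → . C] has the dot before C: add [C → . , d B], [C → . F ; F], [C → . B], [C → . * ; d]
  [C → . F ; F] has the dot before F: add [F → . C d], [F → . d B]
  [C → . B] has the dot before B: add [B → . F C], [B → . * F *]
No further items can be added.

I₀ = { [B → . * F *], [B → . F C], [C → . * ; d], [C → . , d B], [C → . B], [C → . F ; F], [C' → . C], [F → . C d], [F → . d B] }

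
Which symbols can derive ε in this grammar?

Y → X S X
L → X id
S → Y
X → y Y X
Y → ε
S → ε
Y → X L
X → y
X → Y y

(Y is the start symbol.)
ε-productions: Y → ε, S → ε
So Y, S are immediately nullable.
No further non-terminal can be added: every production for the remaining non-terminals contains a terminal or a non-nullable non-terminal.
Nullable = { 'S', 'Y' }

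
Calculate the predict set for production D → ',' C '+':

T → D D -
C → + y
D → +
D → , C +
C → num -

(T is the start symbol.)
PREDICT(D → ',' C '+') = (FIRST(RHS) \ {ε}) ∪ (FOLLOW(D) if ε ∈ FIRST(RHS), i.e. RHS ⇒* ε)
FIRST(',' C '+') = { ',' }
ε ∉ FIRST(',' C '+'), so FOLLOW(D) is not added.
PREDICT(D → ',' C '+') = { ',' }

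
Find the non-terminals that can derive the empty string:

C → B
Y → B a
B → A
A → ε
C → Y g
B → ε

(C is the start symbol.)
{ 'A', 'B', 'C' }

A non-terminal is nullable if it can derive ε (the empty string): either it has an ε-production, or it has a production whose right-hand side consists entirely of nullable non-terminals.

ε-productions: A → ε, B → ε
So A, B are immediately nullable.
C → B: every symbol on the right is nullable, so C is nullable too.
No further non-terminal can be added: every production for the remaining non-terminals contains a terminal or a non-nullable non-terminal.
Nullable = { 'A', 'B', 'C' }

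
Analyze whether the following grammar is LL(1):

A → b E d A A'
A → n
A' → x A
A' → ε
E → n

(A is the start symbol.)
No. Predict set conflict for A': { 'x' }

A grammar is LL(1) if for each non-terminal N with multiple productions, the predict sets of those productions are pairwise disjoint, where PREDICT(N → α) = (FIRST(α) \ {ε}) ∪ (FOLLOW(N) if α ⇒* ε).

Relevant sets:
  FOLLOW(A') = { $, 'x' }

For A:
  PREDICT(A → b E d A A') = { 'b' }
  PREDICT(A → n) = { 'n' }
For A':
  PREDICT(A' → x A) = { 'x' }
  PREDICT(A' → ε) = { $, 'x' }
E has a single production, so nothing to check there.

Conflict found: Predict set conflict for A': { 'x' }
The grammar is NOT LL(1).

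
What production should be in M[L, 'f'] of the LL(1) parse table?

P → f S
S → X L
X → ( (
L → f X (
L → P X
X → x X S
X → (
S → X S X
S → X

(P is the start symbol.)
To find M[L, 'f'], we find productions for L where 'f' is in the predict set (PREDICT(N → α) = (FIRST(α) \ {ε}) ∪ (FOLLOW(N) if α ⇒* ε)).

Relevant sets:
  FIRST(P) = { 'f' }

L → f X (: PREDICT = { 'f' }
  'f' is in predict set, so this production goes in M[L, 'f']
L → P X: PREDICT = { 'f' }
  'f' is in predict set, so this production goes in M[L, 'f']

M[L, 'f'] = L → f X (, L → P X  (a multiply-defined cell — the grammar is not LL(1))

Answer: L → f X (, L → P X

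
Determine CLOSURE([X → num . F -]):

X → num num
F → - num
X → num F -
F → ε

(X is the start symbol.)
{ [F → . - num], [F → .], [X → num . F -] }

To compute CLOSURE, for each item [A → α.Bβ] where B is a non-terminal, add [B → .γ] for all productions B → γ; repeat for the newly added items until nothing changes.

Start with: [X → num . F -]
  [X → num . F -] has the dot before F: add [F → . - num], [F → .]
No further items can be added.

CLOSURE = { [F → . - num], [F → .], [X → num . F -] }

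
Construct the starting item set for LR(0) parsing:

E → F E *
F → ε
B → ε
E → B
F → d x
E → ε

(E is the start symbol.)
First, augment the grammar with E' → E
I₀ = CLOSURE({ [E' → . E] }):
  [E' → . E] has the dot before E: add [E → . F E *], [E → . B], [E → .]
  [E → . F E *] has the dot before F: add [F → .], [F → . d x]
  [E → . B] has the dot before B: add [B → .]
No further items can be added.

I₀ = { [B → .], [E → . B], [E → . F E *], [E → .], [E' → . E], [F → . d x], [F → .] }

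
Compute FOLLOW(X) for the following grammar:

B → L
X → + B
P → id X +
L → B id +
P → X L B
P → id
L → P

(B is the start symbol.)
In P → id X +: X is followed by '+', add FIRST('+') \ {ε} = { '+' }
In P → X L B: X is followed by L B, add FIRST(L B) \ {ε} = { '+', 'id' }

Taking the union: FOLLOW(X) = { '+', 'id' }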